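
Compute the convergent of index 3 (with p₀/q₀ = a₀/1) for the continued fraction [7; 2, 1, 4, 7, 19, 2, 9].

Using pₖ = aₖpₖ₋₁ + pₖ₋₂, qₖ = aₖqₖ₋₁ + qₖ₋₂ (with p₋₁=1, p₋₂=0, q₋₁=0, q₋₂=1):
  k=0: a=7, p=7, q=1
  k=1: a=2, p=15, q=2
  k=2: a=1, p=22, q=3
  k=3: a=4, p=103, q=14

103/14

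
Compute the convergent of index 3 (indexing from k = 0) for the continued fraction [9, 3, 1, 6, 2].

Using pₖ = aₖpₖ₋₁ + pₖ₋₂, qₖ = aₖqₖ₋₁ + qₖ₋₂ (with p₋₁=1, p₋₂=0, q₋₁=0, q₋₂=1):
  k=0: a=9, p=9, q=1
  k=1: a=3, p=28, q=3
  k=2: a=1, p=37, q=4
  k=3: a=6, p=250, q=27

250/27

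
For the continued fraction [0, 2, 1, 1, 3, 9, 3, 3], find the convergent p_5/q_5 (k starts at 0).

Using pₖ = aₖpₖ₋₁ + pₖ₋₂, qₖ = aₖqₖ₋₁ + qₖ₋₂ (with p₋₁=1, p₋₂=0, q₋₁=0, q₋₂=1):
  k=0: a=0, p=0, q=1
  k=1: a=2, p=1, q=2
  k=2: a=1, p=1, q=3
  k=3: a=1, p=2, q=5
  k=4: a=3, p=7, q=18
  k=5: a=9, p=65, q=167

65/167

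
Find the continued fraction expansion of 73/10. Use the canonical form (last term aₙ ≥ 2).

73 = 7×10 + 3
10 = 3×3 + 1
3 = 3×1 + 0  (stop)
So 73/10 = [7; 3, 3].

[7; 3, 3]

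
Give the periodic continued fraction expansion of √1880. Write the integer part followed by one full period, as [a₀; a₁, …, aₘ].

[43; 2, 1, 3, 1, 2, 86]

a₀ = ⌊√1880⌋ = 43.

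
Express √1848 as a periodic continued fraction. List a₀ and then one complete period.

a₀ = ⌊√1848⌋ = 42.
With m₀=0, d₀=1 and mₖ₊₁ = dₖaₖ − mₖ, dₖ₊₁ = (n − mₖ₊₁²)/dₖ, aₖ₊₁ = ⌊(a₀+mₖ₊₁)/dₖ₊₁⌋:
  k=1: m=42, d=84, a=1
  k=2: m=42, d=1, a=84
d=1 and a=2a₀=84 at k=2, so the next step gives (m, d) = (42, 84) again — its k=1 value — and the period has length 2.

[42; 1, 84]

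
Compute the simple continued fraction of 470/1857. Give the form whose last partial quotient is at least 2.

470 = 0·1857 + 470
1857 = 3·470 + 447
470 = 1·447 + 23
447 = 19·23 + 10
23 = 2·10 + 3
10 = 3·3 + 1
3 = 3·1 + 0  (stop)
So 470/1857 = [0; 3, 1, 19, 2, 3, 3].

[0; 3, 1, 19, 2, 3, 3]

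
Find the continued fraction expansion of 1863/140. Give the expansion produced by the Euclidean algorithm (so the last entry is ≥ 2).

[13; 3, 3, 1, 10]

1863 = 13*140 + 43
140 = 3*43 + 11
43 = 3*11 + 10
11 = 1*10 + 1
10 = 10*1 + 0  (stop)
So 1863/140 = [13; 3, 3, 1, 10].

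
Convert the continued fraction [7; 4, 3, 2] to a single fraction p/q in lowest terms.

Fold from the inside: start with 2/1.
  3 + 1/2 = 7/2
  4 + 2/7 = 30/7
  7 + 7/30 = 217/30

217/30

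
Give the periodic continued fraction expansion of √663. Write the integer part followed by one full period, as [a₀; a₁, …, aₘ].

[25; 1, 2, 1, 50]

a₀ = ⌊√663⌋ = 25.
With m₀=0, d₀=1 and mₖ₊₁ = dₖaₖ − mₖ, dₖ₊₁ = (n − mₖ₊₁²)/dₖ, aₖ₊₁ = ⌊(a₀+mₖ₊₁)/dₖ₊₁⌋:
  k=1: m=25, d=38, a=1
  k=2: m=13, d=13, a=2
  k=3: m=13, d=38, a=1
  k=4: m=25, d=1, a=50
d=1 and a=2a₀=50 at k=4, so the next step gives (m, d) = (25, 38) again — its k=1 value — and the period has length 4.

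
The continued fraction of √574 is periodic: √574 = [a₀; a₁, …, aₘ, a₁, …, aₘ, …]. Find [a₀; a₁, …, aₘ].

[23; 1, 22, 1, 46]

a₀ = ⌊√574⌋ = 23.
With m₀=0, d₀=1 and mₖ₊₁ = dₖaₖ − mₖ, dₖ₊₁ = (n − mₖ₊₁²)/dₖ, aₖ₊₁ = ⌊(a₀+mₖ₊₁)/dₖ₊₁⌋:
  k=1: m=23, d=45, a=1
  k=2: m=22, d=2, a=22
  k=3: m=22, d=45, a=1
  k=4: m=23, d=1, a=46
d=1 and a=2a₀=46 at k=4, so the next step gives (m, d) = (23, 45) again — its k=1 value — and the period has length 4.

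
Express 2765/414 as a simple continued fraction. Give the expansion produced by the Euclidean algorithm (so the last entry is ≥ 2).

[6; 1, 2, 8, 1, 6, 2]

2765 = 6×414 + 281
414 = 1×281 + 133
281 = 2×133 + 15
133 = 8×15 + 13
15 = 1×13 + 2
13 = 6×2 + 1
2 = 2×1 + 0  (stop)
So 2765/414 = [6; 1, 2, 8, 1, 6, 2].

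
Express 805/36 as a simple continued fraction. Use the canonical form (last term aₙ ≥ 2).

[22; 2, 1, 3, 3]

805 = 22·36 + 13
36 = 2·13 + 10
13 = 1·10 + 3
10 = 3·3 + 1
3 = 3·1 + 0  (stop)
So 805/36 = [22; 2, 1, 3, 3].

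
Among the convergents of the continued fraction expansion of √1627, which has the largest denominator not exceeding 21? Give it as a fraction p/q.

√1627 = [40; 2, 1, 39, 1, 2, 80, …] (period length 6).
Convergents:
  p_0/q_0 = 40/1
  p_1/q_1 = 81/2
  p_2/q_2 = 121/3
  p_3/q_3 = 4800/119
q_2 = 3 ≤ 21 < 119 = q_3, so the answer is 121/3.

121/3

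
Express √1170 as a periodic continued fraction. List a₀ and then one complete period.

a₀ = ⌊√1170⌋ = 34.
With m₀=0, d₀=1 and mₖ₊₁ = dₖaₖ − mₖ, dₖ₊₁ = (n − mₖ₊₁²)/dₖ, aₖ₊₁ = ⌊(a₀+mₖ₊₁)/dₖ₊₁⌋:
  k=1: m=34, d=14, a=4
  k=2: m=22, d=49, a=1
  k=3: m=27, d=9, a=6
  k=4: m=27, d=49, a=1
  k=5: m=22, d=14, a=4
  k=6: m=34, d=1, a=68
d=1 and a=2a₀=68 at k=6, so the next step gives (m, d) = (34, 14) again — its k=1 value — and the period has length 6.

[34; 4, 1, 6, 1, 4, 68]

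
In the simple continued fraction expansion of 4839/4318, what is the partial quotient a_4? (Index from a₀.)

8

4839 = 1·4318 + 521   →  a_0 = 1
4318 = 8·521 + 150   →  a_1 = 8
521 = 3·150 + 71   →  a_2 = 3
150 = 2·71 + 8   →  a_3 = 2
71 = 8·8 + 7   →  a_4 = 8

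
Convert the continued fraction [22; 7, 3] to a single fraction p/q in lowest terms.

Fold from the inside: start with 3/1.
  7 + 1/3 = 22/3
  22 + 3/22 = 487/22

487/22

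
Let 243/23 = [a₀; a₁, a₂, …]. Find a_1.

1

243 = 10·23 + 13   →  a_0 = 10
23 = 1·13 + 10   →  a_1 = 1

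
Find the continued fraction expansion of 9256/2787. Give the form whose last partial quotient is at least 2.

[3; 3, 8, 1, 3, 2, 3, 3]

9256 = 3*2787 + 895
2787 = 3*895 + 102
895 = 8*102 + 79
102 = 1*79 + 23
79 = 3*23 + 10
23 = 2*10 + 3
10 = 3*3 + 1
3 = 3*1 + 0  (stop)
So 9256/2787 = [3; 3, 8, 1, 3, 2, 3, 3].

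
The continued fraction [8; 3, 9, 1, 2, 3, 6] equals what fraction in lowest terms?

15779/1896

Fold from the inside: start with 6/1.
  3 + 1/6 = 19/6
  2 + 6/19 = 44/19
  1 + 19/44 = 63/44
  9 + 44/63 = 611/63
  3 + 63/611 = 1896/611
  8 + 611/1896 = 15779/1896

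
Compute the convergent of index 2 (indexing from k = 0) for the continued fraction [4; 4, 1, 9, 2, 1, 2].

Using pₖ = aₖpₖ₋₁ + pₖ₋₂, qₖ = aₖqₖ₋₁ + qₖ₋₂ (with p₋₁=1, p₋₂=0, q₋₁=0, q₋₂=1):
  k=0: a=4, p=4, q=1
  k=1: a=4, p=17, q=4
  k=2: a=1, p=21, q=5

21/5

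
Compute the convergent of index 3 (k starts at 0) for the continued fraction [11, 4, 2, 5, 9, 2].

Using pₖ = aₖpₖ₋₁ + pₖ₋₂, qₖ = aₖqₖ₋₁ + qₖ₋₂ (with p₋₁=1, p₋₂=0, q₋₁=0, q₋₂=1):
  k=0: a=11, p=11, q=1
  k=1: a=4, p=45, q=4
  k=2: a=2, p=101, q=9
  k=3: a=5, p=550, q=49

550/49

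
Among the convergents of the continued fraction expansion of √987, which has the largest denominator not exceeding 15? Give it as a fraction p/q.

377/12

√987 = [31; 2, 2, 2, 62, …] (period length 4).
Convergents:
  p_0/q_0 = 31/1
  p_1/q_1 = 63/2
  p_2/q_2 = 157/5
  p_3/q_3 = 377/12
  p_4/q_4 = 23531/749
q_3 = 12 ≤ 15 < 749 = q_4, so the answer is 377/12.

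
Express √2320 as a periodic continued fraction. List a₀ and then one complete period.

a₀ = ⌊√2320⌋ = 48.
With m₀=0, d₀=1 and mₖ₊₁ = dₖaₖ − mₖ, dₖ₊₁ = (n − mₖ₊₁²)/dₖ, aₖ₊₁ = ⌊(a₀+mₖ₊₁)/dₖ₊₁⌋:
  k=1: m=48, d=16, a=6
  k=2: m=48, d=1, a=96
d=1 and a=2a₀=96 at k=2, so the next step gives (m, d) = (48, 16) again — its k=1 value — and the period has length 2.

[48; 6, 96]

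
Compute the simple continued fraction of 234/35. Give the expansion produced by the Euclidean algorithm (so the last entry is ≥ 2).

[6; 1, 2, 5, 2]

234 = 6*35 + 24
35 = 1*24 + 11
24 = 2*11 + 2
11 = 5*2 + 1
2 = 2*1 + 0  (stop)
So 234/35 = [6; 1, 2, 5, 2].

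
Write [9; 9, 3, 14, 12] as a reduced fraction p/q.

Fold from the inside: start with 12/1.
  14 + 1/12 = 169/12
  3 + 12/169 = 519/169
  9 + 169/519 = 4840/519
  9 + 519/4840 = 44079/4840

44079/4840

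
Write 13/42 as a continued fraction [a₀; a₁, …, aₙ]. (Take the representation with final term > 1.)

[0; 3, 4, 3]

13 = 0*42 + 13
42 = 3*13 + 3
13 = 4*3 + 1
3 = 3*1 + 0  (stop)
So 13/42 = [0; 3, 4, 3].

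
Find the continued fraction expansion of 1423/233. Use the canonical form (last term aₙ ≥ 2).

[6; 9, 3, 8]

1423 = 6·233 + 25
233 = 9·25 + 8
25 = 3·8 + 1
8 = 8·1 + 0  (stop)
So 1423/233 = [6; 9, 3, 8].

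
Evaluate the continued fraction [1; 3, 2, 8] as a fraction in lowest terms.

Fold from the inside: start with 8/1.
  2 + 1/8 = 17/8
  3 + 8/17 = 59/17
  1 + 17/59 = 76/59

76/59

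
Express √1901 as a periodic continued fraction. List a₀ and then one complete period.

[43; 1, 1, 1, 1, 86]

a₀ = ⌊√1901⌋ = 43.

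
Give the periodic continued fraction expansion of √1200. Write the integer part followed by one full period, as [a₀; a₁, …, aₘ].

[34; 1, 1, 1, 3, 1, 1, 1, 68]

a₀ = ⌊√1200⌋ = 34.
With m₀=0, d₀=1 and mₖ₊₁ = dₖaₖ − mₖ, dₖ₊₁ = (n − mₖ₊₁²)/dₖ, aₖ₊₁ = ⌊(a₀+mₖ₊₁)/dₖ₊₁⌋:
  k=1: m=34, d=44, a=1
  k=2: m=10, d=25, a=1
  k=3: m=15, d=39, a=1
  k=4: m=24, d=16, a=3
  k=5: m=24, d=39, a=1
  k=6: m=15, d=25, a=1
  k=7: m=10, d=44, a=1
  k=8: m=34, d=1, a=68
d=1 and a=2a₀=68 at k=8, so the next step gives (m, d) = (34, 44) again — its k=1 value — and the period has length 8.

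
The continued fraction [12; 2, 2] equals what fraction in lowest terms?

62/5

Fold from the inside: start with 2/1.
  2 + 1/2 = 5/2
  12 + 2/5 = 62/5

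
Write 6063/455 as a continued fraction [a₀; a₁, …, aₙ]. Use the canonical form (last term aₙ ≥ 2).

[13; 3, 13, 2, 5]

6063 = 13*455 + 148
455 = 3*148 + 11
148 = 13*11 + 5
11 = 2*5 + 1
5 = 5*1 + 0  (stop)
So 6063/455 = [13; 3, 13, 2, 5].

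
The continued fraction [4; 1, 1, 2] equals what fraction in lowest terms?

Fold from the inside: start with 2/1.
  1 + 1/2 = 3/2
  1 + 2/3 = 5/3
  4 + 3/5 = 23/5

23/5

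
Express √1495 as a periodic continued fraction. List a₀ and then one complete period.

[38; 1, 1, 1, 76]

a₀ = ⌊√1495⌋ = 38.
With m₀=0, d₀=1 and mₖ₊₁ = dₖaₖ − mₖ, dₖ₊₁ = (n − mₖ₊₁²)/dₖ, aₖ₊₁ = ⌊(a₀+mₖ₊₁)/dₖ₊₁⌋:
  k=1: m=38, d=51, a=1
  k=2: m=13, d=26, a=1
  k=3: m=13, d=51, a=1
  k=4: m=38, d=1, a=76
d=1 and a=2a₀=76 at k=4, so the next step gives (m, d) = (38, 51) again — its k=1 value — and the period has length 4.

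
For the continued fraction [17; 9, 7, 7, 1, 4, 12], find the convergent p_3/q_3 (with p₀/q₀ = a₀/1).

7819/457

Using pₖ = aₖpₖ₋₁ + pₖ₋₂, qₖ = aₖqₖ₋₁ + qₖ₋₂ (with p₋₁=1, p₋₂=0, q₋₁=0, q₋₂=1):
  k=0: a=17, p=17, q=1
  k=1: a=9, p=154, q=9
  k=2: a=7, p=1095, q=64
  k=3: a=7, p=7819, q=457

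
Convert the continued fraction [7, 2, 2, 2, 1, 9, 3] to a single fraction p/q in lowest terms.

3795/512

Using pₖ = aₖpₖ₋₁ + pₖ₋₂ and qₖ = aₖqₖ₋₁ + qₖ₋₂:
  k=0: a=7, p=7, q=1
  k=1: a=2, p=15, q=2
  k=2: a=2, p=37, q=5
  k=3: a=2, p=89, q=12
  k=4: a=1, p=126, q=17
  k=5: a=9, p=1223, q=165
  k=6: a=3, p=3795, q=512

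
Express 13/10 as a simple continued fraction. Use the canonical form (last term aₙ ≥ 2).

13 = 1*10 + 3
10 = 3*3 + 1
3 = 3*1 + 0  (stop)
So 13/10 = [1; 3, 3].

[1; 3, 3]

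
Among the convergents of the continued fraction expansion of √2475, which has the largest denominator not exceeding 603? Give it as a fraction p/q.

√2475 = [49; 1, 2, 1, 98, …] (period length 4).
Convergents:
  p_0/q_0 = 49/1
  p_1/q_1 = 50/1
  p_2/q_2 = 149/3
  p_3/q_3 = 199/4
  p_4/q_4 = 19651/395
  p_5/q_5 = 19850/399
  p_6/q_6 = 59351/1193
q_5 = 399 ≤ 603 < 1193 = q_6, so the answer is 19850/399.

19850/399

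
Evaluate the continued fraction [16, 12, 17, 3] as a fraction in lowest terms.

Fold from the inside: start with 3/1.
  17 + 1/3 = 52/3
  12 + 3/52 = 627/52
  16 + 52/627 = 10084/627

10084/627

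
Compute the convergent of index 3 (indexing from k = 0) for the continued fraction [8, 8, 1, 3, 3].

Using pₖ = aₖpₖ₋₁ + pₖ₋₂, qₖ = aₖqₖ₋₁ + qₖ₋₂ (with p₋₁=1, p₋₂=0, q₋₁=0, q₋₂=1):
  k=0: a=8, p=8, q=1
  k=1: a=8, p=65, q=8
  k=2: a=1, p=73, q=9
  k=3: a=3, p=284, q=35

284/35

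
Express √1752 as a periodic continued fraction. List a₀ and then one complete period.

a₀ = ⌊√1752⌋ = 41.
With m₀=0, d₀=1 and mₖ₊₁ = dₖaₖ − mₖ, dₖ₊₁ = (n − mₖ₊₁²)/dₖ, aₖ₊₁ = ⌊(a₀+mₖ₊₁)/dₖ₊₁⌋:
  k=1: m=41, d=71, a=1
  k=2: m=30, d=12, a=5
  k=3: m=30, d=71, a=1
  k=4: m=41, d=1, a=82
d=1 and a=2a₀=82 at k=4, so the next step gives (m, d) = (41, 71) again — its k=1 value — and the period has length 4.

[41; 1, 5, 1, 82]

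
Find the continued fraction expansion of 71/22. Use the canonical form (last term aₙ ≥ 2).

[3; 4, 2, 2]

71 = 3·22 + 5
22 = 4·5 + 2
5 = 2·2 + 1
2 = 2·1 + 0  (stop)
So 71/22 = [3; 4, 2, 2].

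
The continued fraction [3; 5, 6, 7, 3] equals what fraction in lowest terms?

2226/697

Fold from the inside: start with 3/1.
  7 + 1/3 = 22/3
  6 + 3/22 = 135/22
  5 + 22/135 = 697/135
  3 + 135/697 = 2226/697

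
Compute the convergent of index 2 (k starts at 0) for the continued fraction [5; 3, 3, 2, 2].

Using pₖ = aₖpₖ₋₁ + pₖ₋₂, qₖ = aₖqₖ₋₁ + qₖ₋₂ (with p₋₁=1, p₋₂=0, q₋₁=0, q₋₂=1):
  k=0: a=5, p=5, q=1
  k=1: a=3, p=16, q=3
  k=2: a=3, p=53, q=10

53/10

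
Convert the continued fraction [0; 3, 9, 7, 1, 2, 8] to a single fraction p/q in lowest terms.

1753/5451

Using pₖ = aₖpₖ₋₁ + pₖ₋₂ and qₖ = aₖqₖ₋₁ + qₖ₋₂:
  k=0: a=0, p=0, q=1
  k=1: a=3, p=1, q=3
  k=2: a=9, p=9, q=28
  k=3: a=7, p=64, q=199
  k=4: a=1, p=73, q=227
  k=5: a=2, p=210, q=653
  k=6: a=8, p=1753, q=5451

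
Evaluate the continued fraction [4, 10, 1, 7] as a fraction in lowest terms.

Fold from the inside: start with 7/1.
  1 + 1/7 = 8/7
  10 + 7/8 = 87/8
  4 + 8/87 = 356/87

356/87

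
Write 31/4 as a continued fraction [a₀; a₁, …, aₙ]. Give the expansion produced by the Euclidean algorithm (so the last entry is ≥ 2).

[7; 1, 3]

31 = 7·4 + 3
4 = 1·3 + 1
3 = 3·1 + 0  (stop)
So 31/4 = [7; 1, 3].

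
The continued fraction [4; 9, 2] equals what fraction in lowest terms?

78/19

Fold from the inside: start with 2/1.
  9 + 1/2 = 19/2
  4 + 2/19 = 78/19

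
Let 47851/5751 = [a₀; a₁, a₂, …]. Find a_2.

47851 = 8·5751 + 1843   →  a_0 = 8
5751 = 3·1843 + 222   →  a_1 = 3
1843 = 8·222 + 67   →  a_2 = 8

8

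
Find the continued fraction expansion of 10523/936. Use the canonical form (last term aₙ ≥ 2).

10523 = 11*936 + 227
936 = 4*227 + 28
227 = 8*28 + 3
28 = 9*3 + 1
3 = 3*1 + 0  (stop)
So 10523/936 = [11; 4, 8, 9, 3].

[11; 4, 8, 9, 3]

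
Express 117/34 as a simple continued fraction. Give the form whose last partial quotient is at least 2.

[3; 2, 3, 1, 3]

117 = 3*34 + 15
34 = 2*15 + 4
15 = 3*4 + 3
4 = 1*3 + 1
3 = 3*1 + 0  (stop)
So 117/34 = [3; 2, 3, 1, 3].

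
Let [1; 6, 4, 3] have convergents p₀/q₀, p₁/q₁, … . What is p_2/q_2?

29/25

Using pₖ = aₖpₖ₋₁ + pₖ₋₂, qₖ = aₖqₖ₋₁ + qₖ₋₂ (with p₋₁=1, p₋₂=0, q₋₁=0, q₋₂=1):
  k=0: a=1, p=1, q=1
  k=1: a=6, p=7, q=6
  k=2: a=4, p=29, q=25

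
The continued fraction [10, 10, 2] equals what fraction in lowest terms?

212/21

Using pₖ = aₖpₖ₋₁ + pₖ₋₂ and qₖ = aₖqₖ₋₁ + qₖ₋₂:
  k=0: a=10, p=10, q=1
  k=1: a=10, p=101, q=10
  k=2: a=2, p=212, q=21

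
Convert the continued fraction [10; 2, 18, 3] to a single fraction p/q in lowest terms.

Fold from the inside: start with 3/1.
  18 + 1/3 = 55/3
  2 + 3/55 = 113/55
  10 + 55/113 = 1185/113

1185/113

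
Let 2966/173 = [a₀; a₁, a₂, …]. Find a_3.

11

2966 = 17·173 + 25   →  a_0 = 17
173 = 6·25 + 23   →  a_1 = 6
25 = 1·23 + 2   →  a_2 = 1
23 = 11·2 + 1   →  a_3 = 11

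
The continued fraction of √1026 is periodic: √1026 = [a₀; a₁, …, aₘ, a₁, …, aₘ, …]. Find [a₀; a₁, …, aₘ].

[32; 32, 64]

a₀ = ⌊√1026⌋ = 32.
With m₀=0, d₀=1 and mₖ₊₁ = dₖaₖ − mₖ, dₖ₊₁ = (n − mₖ₊₁²)/dₖ, aₖ₊₁ = ⌊(a₀+mₖ₊₁)/dₖ₊₁⌋:
  k=1: m=32, d=2, a=32
  k=2: m=32, d=1, a=64
d=1 and a=2a₀=64 at k=2, so the next step gives (m, d) = (32, 2) again — its k=1 value — and the period has length 2.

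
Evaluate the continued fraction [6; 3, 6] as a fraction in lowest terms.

Fold from the inside: start with 6/1.
  3 + 1/6 = 19/6
  6 + 6/19 = 120/19

120/19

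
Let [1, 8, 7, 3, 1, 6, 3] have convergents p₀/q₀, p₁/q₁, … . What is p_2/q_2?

64/57

Using pₖ = aₖpₖ₋₁ + pₖ₋₂, qₖ = aₖqₖ₋₁ + qₖ₋₂ (with p₋₁=1, p₋₂=0, q₋₁=0, q₋₂=1):
  k=0: a=1, p=1, q=1
  k=1: a=8, p=9, q=8
  k=2: a=7, p=64, q=57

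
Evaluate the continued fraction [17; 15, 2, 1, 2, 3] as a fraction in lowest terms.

Using pₖ = aₖpₖ₋₁ + pₖ₋₂ and qₖ = aₖqₖ₋₁ + qₖ₋₂:
  k=0: a=17, p=17, q=1
  k=1: a=15, p=256, q=15
  k=2: a=2, p=529, q=31
  k=3: a=1, p=785, q=46
  k=4: a=2, p=2099, q=123
  k=5: a=3, p=7082, q=415

7082/415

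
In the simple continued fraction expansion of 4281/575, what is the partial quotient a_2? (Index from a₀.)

4

4281 = 7·575 + 256   →  a_0 = 7
575 = 2·256 + 63   →  a_1 = 2
256 = 4·63 + 4   →  a_2 = 4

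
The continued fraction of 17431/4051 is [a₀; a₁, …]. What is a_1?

3

17431 = 4·4051 + 1227   →  a_0 = 4
4051 = 3·1227 + 370   →  a_1 = 3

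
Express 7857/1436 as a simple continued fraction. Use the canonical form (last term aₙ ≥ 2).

[5; 2, 8, 3, 1, 9, 2]

7857 = 5·1436 + 677
1436 = 2·677 + 82
677 = 8·82 + 21
82 = 3·21 + 19
21 = 1·19 + 2
19 = 9·2 + 1
2 = 2·1 + 0  (stop)
So 7857/1436 = [5; 2, 8, 3, 1, 9, 2].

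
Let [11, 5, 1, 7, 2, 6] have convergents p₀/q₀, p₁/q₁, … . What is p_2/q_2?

67/6

Using pₖ = aₖpₖ₋₁ + pₖ₋₂, qₖ = aₖqₖ₋₁ + qₖ₋₂ (with p₋₁=1, p₋₂=0, q₋₁=0, q₋₂=1):
  k=0: a=11, p=11, q=1
  k=1: a=5, p=56, q=5
  k=2: a=1, p=67, q=6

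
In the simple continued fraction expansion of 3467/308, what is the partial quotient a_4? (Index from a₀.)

3467 = 11·308 + 79   →  a_0 = 11
308 = 3·79 + 71   →  a_1 = 3
79 = 1·71 + 8   →  a_2 = 1
71 = 8·8 + 7   →  a_3 = 8
8 = 1·7 + 1   →  a_4 = 1

1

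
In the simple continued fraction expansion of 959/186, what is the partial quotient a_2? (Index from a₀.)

959 = 5·186 + 29   →  a_0 = 5
186 = 6·29 + 12   →  a_1 = 6
29 = 2·12 + 5   →  a_2 = 2

2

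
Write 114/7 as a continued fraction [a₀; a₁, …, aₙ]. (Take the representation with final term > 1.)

[16; 3, 2]

114 = 16*7 + 2
7 = 3*2 + 1
2 = 2*1 + 0  (stop)
So 114/7 = [16; 3, 2].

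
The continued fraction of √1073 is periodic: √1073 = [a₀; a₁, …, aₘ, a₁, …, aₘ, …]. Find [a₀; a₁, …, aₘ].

[32; 1, 3, 9, 9, 3, 1, 64]

a₀ = ⌊√1073⌋ = 32.
With m₀=0, d₀=1 and mₖ₊₁ = dₖaₖ − mₖ, dₖ₊₁ = (n − mₖ₊₁²)/dₖ, aₖ₊₁ = ⌊(a₀+mₖ₊₁)/dₖ₊₁⌋:
  k=1: m=32, d=49, a=1
  k=2: m=17, d=16, a=3
  k=3: m=31, d=7, a=9
  k=4: m=32, d=7, a=9
  k=5: m=31, d=16, a=3
  k=6: m=17, d=49, a=1
  k=7: m=32, d=1, a=64
d=1 and a=2a₀=64 at k=7, so the next step gives (m, d) = (32, 49) again — its k=1 value — and the period has length 7.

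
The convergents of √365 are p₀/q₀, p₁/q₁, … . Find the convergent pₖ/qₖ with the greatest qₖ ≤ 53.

363/19

√365 = [19; 9, 1, 1, 9, 38, …] (period length 5).
Convergents:
  p_0/q_0 = 19/1
  p_1/q_1 = 172/9
  p_2/q_2 = 191/10
  p_3/q_3 = 363/19
  p_4/q_4 = 3458/181
q_3 = 19 ≤ 53 < 181 = q_4, so the answer is 363/19.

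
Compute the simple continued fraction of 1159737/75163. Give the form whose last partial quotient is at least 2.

1159737 = 15·75163 + 32292
75163 = 2·32292 + 10579
32292 = 3·10579 + 555
10579 = 19·555 + 34
555 = 16·34 + 11
34 = 3·11 + 1
11 = 11·1 + 0  (stop)
So 1159737/75163 = [15; 2, 3, 19, 16, 3, 11].

[15; 2, 3, 19, 16, 3, 11]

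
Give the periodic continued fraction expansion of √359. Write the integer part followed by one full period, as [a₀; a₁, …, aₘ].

[18; 1, 17, 1, 36]

a₀ = ⌊√359⌋ = 18.
With m₀=0, d₀=1 and mₖ₊₁ = dₖaₖ − mₖ, dₖ₊₁ = (n − mₖ₊₁²)/dₖ, aₖ₊₁ = ⌊(a₀+mₖ₊₁)/dₖ₊₁⌋:
  k=1: m=18, d=35, a=1
  k=2: m=17, d=2, a=17
  k=3: m=17, d=35, a=1
  k=4: m=18, d=1, a=36
d=1 and a=2a₀=36 at k=4, so the next step gives (m, d) = (18, 35) again — its k=1 value — and the period has length 4.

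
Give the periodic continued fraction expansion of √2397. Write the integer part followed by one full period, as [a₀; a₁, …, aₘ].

a₀ = ⌊√2397⌋ = 48.
With m₀=0, d₀=1 and mₖ₊₁ = dₖaₖ − mₖ, dₖ₊₁ = (n − mₖ₊₁²)/dₖ, aₖ₊₁ = ⌊(a₀+mₖ₊₁)/dₖ₊₁⌋:
  k=1: m=48, d=93, a=1
  k=2: m=45, d=4, a=23
  k=3: m=47, d=47, a=2
  k=4: m=47, d=4, a=23
  k=5: m=45, d=93, a=1
  k=6: m=48, d=1, a=96
d=1 and a=2a₀=96 at k=6, so the next step gives (m, d) = (48, 93) again — its k=1 value — and the period has length 6.

[48; 1, 23, 2, 23, 1, 96]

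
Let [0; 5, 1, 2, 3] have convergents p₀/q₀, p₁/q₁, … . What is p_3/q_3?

3/17

Using pₖ = aₖpₖ₋₁ + pₖ₋₂, qₖ = aₖqₖ₋₁ + qₖ₋₂ (with p₋₁=1, p₋₂=0, q₋₁=0, q₋₂=1):
  k=0: a=0, p=0, q=1
  k=1: a=5, p=1, q=5
  k=2: a=1, p=1, q=6
  k=3: a=2, p=3, q=17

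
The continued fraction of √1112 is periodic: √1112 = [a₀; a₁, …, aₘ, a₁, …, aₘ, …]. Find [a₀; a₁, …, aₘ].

[33; 2, 1, 7, 1, 2, 66]

a₀ = ⌊√1112⌋ = 33.
With m₀=0, d₀=1 and mₖ₊₁ = dₖaₖ − mₖ, dₖ₊₁ = (n − mₖ₊₁²)/dₖ, aₖ₊₁ = ⌊(a₀+mₖ₊₁)/dₖ₊₁⌋:
  k=1: m=33, d=23, a=2
  k=2: m=13, d=41, a=1
  k=3: m=28, d=8, a=7
  k=4: m=28, d=41, a=1
  k=5: m=13, d=23, a=2
  k=6: m=33, d=1, a=66
d=1 and a=2a₀=66 at k=6, so the next step gives (m, d) = (33, 23) again — its k=1 value — and the period has length 6.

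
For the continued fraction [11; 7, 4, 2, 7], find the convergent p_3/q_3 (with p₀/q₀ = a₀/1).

Using pₖ = aₖpₖ₋₁ + pₖ₋₂, qₖ = aₖqₖ₋₁ + qₖ₋₂ (with p₋₁=1, p₋₂=0, q₋₁=0, q₋₂=1):
  k=0: a=11, p=11, q=1
  k=1: a=7, p=78, q=7
  k=2: a=4, p=323, q=29
  k=3: a=2, p=724, q=65

724/65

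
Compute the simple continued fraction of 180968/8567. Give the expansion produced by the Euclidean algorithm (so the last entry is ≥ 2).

[21; 8, 13, 2, 3, 11]

180968 = 21×8567 + 1061
8567 = 8×1061 + 79
1061 = 13×79 + 34
79 = 2×34 + 11
34 = 3×11 + 1
11 = 11×1 + 0  (stop)
So 180968/8567 = [21; 8, 13, 2, 3, 11].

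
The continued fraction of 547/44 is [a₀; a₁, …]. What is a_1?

547 = 12·44 + 19   →  a_0 = 12
44 = 2·19 + 6   →  a_1 = 2

2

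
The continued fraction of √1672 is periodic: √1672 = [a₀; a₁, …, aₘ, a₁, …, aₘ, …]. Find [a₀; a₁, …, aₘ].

[40; 1, 8, 10, 8, 1, 80]

a₀ = ⌊√1672⌋ = 40.
With m₀=0, d₀=1 and mₖ₊₁ = dₖaₖ − mₖ, dₖ₊₁ = (n − mₖ₊₁²)/dₖ, aₖ₊₁ = ⌊(a₀+mₖ₊₁)/dₖ₊₁⌋:
  k=1: m=40, d=72, a=1
  k=2: m=32, d=9, a=8
  k=3: m=40, d=8, a=10
  k=4: m=40, d=9, a=8
  k=5: m=32, d=72, a=1
  k=6: m=40, d=1, a=80
d=1 and a=2a₀=80 at k=6, so the next step gives (m, d) = (40, 72) again — its k=1 value — and the period has length 6.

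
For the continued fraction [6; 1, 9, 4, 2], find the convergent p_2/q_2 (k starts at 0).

Using pₖ = aₖpₖ₋₁ + pₖ₋₂, qₖ = aₖqₖ₋₁ + qₖ₋₂ (with p₋₁=1, p₋₂=0, q₋₁=0, q₋₂=1):
  k=0: a=6, p=6, q=1
  k=1: a=1, p=7, q=1
  k=2: a=9, p=69, q=10

69/10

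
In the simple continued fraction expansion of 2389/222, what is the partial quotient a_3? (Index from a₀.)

5

2389 = 10·222 + 169   →  a_0 = 10
222 = 1·169 + 53   →  a_1 = 1
169 = 3·53 + 10   →  a_2 = 3
53 = 5·10 + 3   →  a_3 = 5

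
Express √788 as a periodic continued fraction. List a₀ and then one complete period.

a₀ = ⌊√788⌋ = 28.
With m₀=0, d₀=1 and mₖ₊₁ = dₖaₖ − mₖ, dₖ₊₁ = (n − mₖ₊₁²)/dₖ, aₖ₊₁ = ⌊(a₀+mₖ₊₁)/dₖ₊₁⌋:
  k=1: m=28, d=4, a=14
  k=2: m=28, d=1, a=56
d=1 and a=2a₀=56 at k=2, so the next step gives (m, d) = (28, 4) again — its k=1 value — and the period has length 2.

[28; 14, 56]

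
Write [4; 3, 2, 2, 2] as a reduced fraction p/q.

Fold from the inside: start with 2/1.
  2 + 1/2 = 5/2
  2 + 2/5 = 12/5
  3 + 5/12 = 41/12
  4 + 12/41 = 176/41

176/41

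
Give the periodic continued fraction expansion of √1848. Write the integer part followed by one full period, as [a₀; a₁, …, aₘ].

[42; 1, 84]

a₀ = ⌊√1848⌋ = 42.
With m₀=0, d₀=1 and mₖ₊₁ = dₖaₖ − mₖ, dₖ₊₁ = (n − mₖ₊₁²)/dₖ, aₖ₊₁ = ⌊(a₀+mₖ₊₁)/dₖ₊₁⌋:
  k=1: m=42, d=84, a=1
  k=2: m=42, d=1, a=84
d=1 and a=2a₀=84 at k=2, so the next step gives (m, d) = (42, 84) again — its k=1 value — and the period has length 2.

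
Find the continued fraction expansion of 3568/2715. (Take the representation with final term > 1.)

[1; 3, 5, 2, 7, 3, 3]

3568 = 1·2715 + 853
2715 = 3·853 + 156
853 = 5·156 + 73
156 = 2·73 + 10
73 = 7·10 + 3
10 = 3·3 + 1
3 = 3·1 + 0  (stop)
So 3568/2715 = [1; 3, 5, 2, 7, 3, 3].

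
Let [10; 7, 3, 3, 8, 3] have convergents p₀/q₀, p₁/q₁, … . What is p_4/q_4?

Using pₖ = aₖpₖ₋₁ + pₖ₋₂, qₖ = aₖqₖ₋₁ + qₖ₋₂ (with p₋₁=1, p₋₂=0, q₋₁=0, q₋₂=1):
  k=0: a=10, p=10, q=1
  k=1: a=7, p=71, q=7
  k=2: a=3, p=223, q=22
  k=3: a=3, p=740, q=73
  k=4: a=8, p=6143, q=606

6143/606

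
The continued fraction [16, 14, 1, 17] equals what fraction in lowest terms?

4322/269

Fold from the inside: start with 17/1.
  1 + 1/17 = 18/17
  14 + 17/18 = 269/18
  16 + 18/269 = 4322/269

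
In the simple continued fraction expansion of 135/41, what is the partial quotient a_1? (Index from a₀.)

3

135 = 3·41 + 12   →  a_0 = 3
41 = 3·12 + 5   →  a_1 = 3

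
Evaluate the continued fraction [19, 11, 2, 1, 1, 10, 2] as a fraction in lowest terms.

24146/1265

Fold from the inside: start with 2/1.
  10 + 1/2 = 21/2
  1 + 2/21 = 23/21
  1 + 21/23 = 44/23
  2 + 23/44 = 111/44
  11 + 44/111 = 1265/111
  19 + 111/1265 = 24146/1265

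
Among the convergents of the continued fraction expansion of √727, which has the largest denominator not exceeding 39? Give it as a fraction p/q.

√727 = [26; 1, 25, 1, 52, …] (period length 4).
Convergents:
  p_0/q_0 = 26/1
  p_1/q_1 = 27/1
  p_2/q_2 = 701/26
  p_3/q_3 = 728/27
  p_4/q_4 = 38557/1430
q_3 = 27 ≤ 39 < 1430 = q_4, so the answer is 728/27.

728/27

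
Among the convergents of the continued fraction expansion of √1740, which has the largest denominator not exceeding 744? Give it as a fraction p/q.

√1740 = [41; 1, 2, 2, 20, 2, 2, 1, 82, …] (period length 8).
Convergents:
  p_0/q_0 = 41/1
  p_1/q_1 = 42/1
  p_2/q_2 = 125/3
  p_3/q_3 = 292/7
  p_4/q_4 = 5965/143
  p_5/q_5 = 12222/293
  p_6/q_6 = 30409/729
  p_7/q_7 = 42631/1022
q_6 = 729 ≤ 744 < 1022 = q_7, so the answer is 30409/729.

30409/729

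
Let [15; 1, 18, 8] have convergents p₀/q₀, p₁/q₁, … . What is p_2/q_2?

Using pₖ = aₖpₖ₋₁ + pₖ₋₂, qₖ = aₖqₖ₋₁ + qₖ₋₂ (with p₋₁=1, p₋₂=0, q₋₁=0, q₋₂=1):
  k=0: a=15, p=15, q=1
  k=1: a=1, p=16, q=1
  k=2: a=18, p=303, q=19

303/19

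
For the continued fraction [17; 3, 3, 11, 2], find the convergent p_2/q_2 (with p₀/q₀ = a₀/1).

Using pₖ = aₖpₖ₋₁ + pₖ₋₂, qₖ = aₖqₖ₋₁ + qₖ₋₂ (with p₋₁=1, p₋₂=0, q₋₁=0, q₋₂=1):
  k=0: a=17, p=17, q=1
  k=1: a=3, p=52, q=3
  k=2: a=3, p=173, q=10

173/10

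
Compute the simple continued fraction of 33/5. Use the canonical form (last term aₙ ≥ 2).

[6; 1, 1, 2]

33 = 6·5 + 3
5 = 1·3 + 2
3 = 1·2 + 1
2 = 2·1 + 0  (stop)
So 33/5 = [6; 1, 1, 2].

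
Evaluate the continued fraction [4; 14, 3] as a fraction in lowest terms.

175/43

Using pₖ = aₖpₖ₋₁ + pₖ₋₂ and qₖ = aₖqₖ₋₁ + qₖ₋₂:
  k=0: a=4, p=4, q=1
  k=1: a=14, p=57, q=14
  k=2: a=3, p=175, q=43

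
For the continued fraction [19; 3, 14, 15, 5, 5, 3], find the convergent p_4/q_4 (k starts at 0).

Using pₖ = aₖpₖ₋₁ + pₖ₋₂, qₖ = aₖqₖ₋₁ + qₖ₋₂ (with p₋₁=1, p₋₂=0, q₋₁=0, q₋₂=1):
  k=0: a=19, p=19, q=1
  k=1: a=3, p=58, q=3
  k=2: a=14, p=831, q=43
  k=3: a=15, p=12523, q=648
  k=4: a=5, p=63446, q=3283

63446/3283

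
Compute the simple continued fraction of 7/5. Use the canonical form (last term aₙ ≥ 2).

[1; 2, 2]

7 = 1·5 + 2
5 = 2·2 + 1
2 = 2·1 + 0  (stop)
So 7/5 = [1; 2, 2].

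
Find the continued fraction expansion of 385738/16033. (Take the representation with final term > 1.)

[24; 16, 1, 18, 3, 3, 1, 3]

385738 = 24*16033 + 946
16033 = 16*946 + 897
946 = 1*897 + 49
897 = 18*49 + 15
49 = 3*15 + 4
15 = 3*4 + 3
4 = 1*3 + 1
3 = 3*1 + 0  (stop)
So 385738/16033 = [24; 16, 1, 18, 3, 3, 1, 3].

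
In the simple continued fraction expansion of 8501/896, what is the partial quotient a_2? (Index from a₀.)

19

8501 = 9·896 + 437   →  a_0 = 9
896 = 2·437 + 22   →  a_1 = 2
437 = 19·22 + 19   →  a_2 = 19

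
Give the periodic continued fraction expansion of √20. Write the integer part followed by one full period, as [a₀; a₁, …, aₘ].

a₀ = ⌊√20⌋ = 4.
With m₀=0, d₀=1 and mₖ₊₁ = dₖaₖ − mₖ, dₖ₊₁ = (n − mₖ₊₁²)/dₖ, aₖ₊₁ = ⌊(a₀+mₖ₊₁)/dₖ₊₁⌋:
  k=1: m=4, d=4, a=2
  k=2: m=4, d=1, a=8
d=1 and a=2a₀=8 at k=2, so the next step gives (m, d) = (4, 4) again — its k=1 value — and the period has length 2.

[4; 2, 8]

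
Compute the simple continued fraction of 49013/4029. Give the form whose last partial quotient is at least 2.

[12; 6, 17, 19, 2]

49013 = 12×4029 + 665
4029 = 6×665 + 39
665 = 17×39 + 2
39 = 19×2 + 1
2 = 2×1 + 0  (stop)
So 49013/4029 = [12; 6, 17, 19, 2].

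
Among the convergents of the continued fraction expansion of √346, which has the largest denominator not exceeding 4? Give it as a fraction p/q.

56/3

√346 = [18; 1, 1, 1, 1, 36, …] (period length 5).
Convergents:
  p_0/q_0 = 18/1
  p_1/q_1 = 19/1
  p_2/q_2 = 37/2
  p_3/q_3 = 56/3
  p_4/q_4 = 93/5
q_3 = 3 ≤ 4 < 5 = q_4, so the answer is 56/3.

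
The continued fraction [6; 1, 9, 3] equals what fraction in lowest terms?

Using pₖ = aₖpₖ₋₁ + pₖ₋₂ and qₖ = aₖqₖ₋₁ + qₖ₋₂:
  k=0: a=6, p=6, q=1
  k=1: a=1, p=7, q=1
  k=2: a=9, p=69, q=10
  k=3: a=3, p=214, q=31

214/31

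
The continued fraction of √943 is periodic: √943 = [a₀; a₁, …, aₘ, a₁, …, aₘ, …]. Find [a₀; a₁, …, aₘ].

a₀ = ⌊√943⌋ = 30.
With m₀=0, d₀=1 and mₖ₊₁ = dₖaₖ − mₖ, dₖ₊₁ = (n − mₖ₊₁²)/dₖ, aₖ₊₁ = ⌊(a₀+mₖ₊₁)/dₖ₊₁⌋:
  k=1: m=30, d=43, a=1
  k=2: m=13, d=18, a=2
  k=3: m=23, d=23, a=2
  k=4: m=23, d=18, a=2
  k=5: m=13, d=43, a=1
  k=6: m=30, d=1, a=60
d=1 and a=2a₀=60 at k=6, so the next step gives (m, d) = (30, 43) again — its k=1 value — and the period has length 6.

[30; 1, 2, 2, 2, 1, 60]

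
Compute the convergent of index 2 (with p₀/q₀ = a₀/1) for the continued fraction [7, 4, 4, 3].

123/17

Using pₖ = aₖpₖ₋₁ + pₖ₋₂, qₖ = aₖqₖ₋₁ + qₖ₋₂ (with p₋₁=1, p₋₂=0, q₋₁=0, q₋₂=1):
  k=0: a=7, p=7, q=1
  k=1: a=4, p=29, q=4
  k=2: a=4, p=123, q=17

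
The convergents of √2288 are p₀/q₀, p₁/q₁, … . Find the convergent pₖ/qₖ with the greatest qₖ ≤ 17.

287/6

√2288 = [47; 1, 4, 1, 94, …] (period length 4).
Convergents:
  p_0/q_0 = 47/1
  p_1/q_1 = 48/1
  p_2/q_2 = 239/5
  p_3/q_3 = 287/6
  p_4/q_4 = 27217/569
q_3 = 6 ≤ 17 < 569 = q_4, so the answer is 287/6.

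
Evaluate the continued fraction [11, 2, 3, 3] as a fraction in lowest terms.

Using pₖ = aₖpₖ₋₁ + pₖ₋₂ and qₖ = aₖqₖ₋₁ + qₖ₋₂:
  k=0: a=11, p=11, q=1
  k=1: a=2, p=23, q=2
  k=2: a=3, p=80, q=7
  k=3: a=3, p=263, q=23

263/23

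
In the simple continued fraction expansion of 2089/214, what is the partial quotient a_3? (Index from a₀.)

2089 = 9·214 + 163   →  a_0 = 9
214 = 1·163 + 51   →  a_1 = 1
163 = 3·51 + 10   →  a_2 = 3
51 = 5·10 + 1   →  a_3 = 5

5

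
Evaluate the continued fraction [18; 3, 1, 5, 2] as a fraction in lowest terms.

913/50

Fold from the inside: start with 2/1.
  5 + 1/2 = 11/2
  1 + 2/11 = 13/11
  3 + 11/13 = 50/13
  18 + 13/50 = 913/50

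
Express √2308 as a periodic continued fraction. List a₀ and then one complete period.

a₀ = ⌊√2308⌋ = 48.
With m₀=0, d₀=1 and mₖ₊₁ = dₖaₖ − mₖ, dₖ₊₁ = (n − mₖ₊₁²)/dₖ, aₖ₊₁ = ⌊(a₀+mₖ₊₁)/dₖ₊₁⌋:
  k=1: m=48, d=4, a=24
  k=2: m=48, d=1, a=96
d=1 and a=2a₀=96 at k=2, so the next step gives (m, d) = (48, 4) again — its k=1 value — and the period has length 2.

[48; 24, 96]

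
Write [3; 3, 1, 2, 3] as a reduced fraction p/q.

121/37

Fold from the inside: start with 3/1.
  2 + 1/3 = 7/3
  1 + 3/7 = 10/7
  3 + 7/10 = 37/10
  3 + 10/37 = 121/37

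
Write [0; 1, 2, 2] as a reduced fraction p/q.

5/7

Using pₖ = aₖpₖ₋₁ + pₖ₋₂ and qₖ = aₖqₖ₋₁ + qₖ₋₂:
  k=0: a=0, p=0, q=1
  k=1: a=1, p=1, q=1
  k=2: a=2, p=2, q=3
  k=3: a=2, p=5, q=7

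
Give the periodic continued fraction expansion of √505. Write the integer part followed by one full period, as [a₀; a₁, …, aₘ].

[22; 2, 8, 2, 44]

a₀ = ⌊√505⌋ = 22.
With m₀=0, d₀=1 and mₖ₊₁ = dₖaₖ − mₖ, dₖ₊₁ = (n − mₖ₊₁²)/dₖ, aₖ₊₁ = ⌊(a₀+mₖ₊₁)/dₖ₊₁⌋:
  k=1: m=22, d=21, a=2
  k=2: m=20, d=5, a=8
  k=3: m=20, d=21, a=2
  k=4: m=22, d=1, a=44
d=1 and a=2a₀=44 at k=4, so the next step gives (m, d) = (22, 21) again — its k=1 value — and the period has length 4.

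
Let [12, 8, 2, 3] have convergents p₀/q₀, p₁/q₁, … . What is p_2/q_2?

206/17

Using pₖ = aₖpₖ₋₁ + pₖ₋₂, qₖ = aₖqₖ₋₁ + qₖ₋₂ (with p₋₁=1, p₋₂=0, q₋₁=0, q₋₂=1):
  k=0: a=12, p=12, q=1
  k=1: a=8, p=97, q=8
  k=2: a=2, p=206, q=17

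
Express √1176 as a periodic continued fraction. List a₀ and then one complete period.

[34; 3, 2, 2, 2, 3, 68]

a₀ = ⌊√1176⌋ = 34.
With m₀=0, d₀=1 and mₖ₊₁ = dₖaₖ − mₖ, dₖ₊₁ = (n − mₖ₊₁²)/dₖ, aₖ₊₁ = ⌊(a₀+mₖ₊₁)/dₖ₊₁⌋:
  k=1: m=34, d=20, a=3
  k=2: m=26, d=25, a=2
  k=3: m=24, d=24, a=2
  k=4: m=24, d=25, a=2
  k=5: m=26, d=20, a=3
  k=6: m=34, d=1, a=68
d=1 and a=2a₀=68 at k=6, so the next step gives (m, d) = (34, 20) again — its k=1 value — and the period has length 6.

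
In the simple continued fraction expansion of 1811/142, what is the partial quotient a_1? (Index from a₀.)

1811 = 12·142 + 107   →  a_0 = 12
142 = 1·107 + 35   →  a_1 = 1

1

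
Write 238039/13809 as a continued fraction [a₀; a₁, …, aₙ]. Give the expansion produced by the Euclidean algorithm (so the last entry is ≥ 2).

[17; 4, 4, 1, 16, 19, 2]

238039 = 17*13809 + 3286
13809 = 4*3286 + 665
3286 = 4*665 + 626
665 = 1*626 + 39
626 = 16*39 + 2
39 = 19*2 + 1
2 = 2*1 + 0  (stop)
So 238039/13809 = [17; 4, 4, 1, 16, 19, 2].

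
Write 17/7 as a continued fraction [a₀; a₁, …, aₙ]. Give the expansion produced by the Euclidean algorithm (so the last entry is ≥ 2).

17 = 2*7 + 3
7 = 2*3 + 1
3 = 3*1 + 0  (stop)
So 17/7 = [2; 2, 3].

[2; 2, 3]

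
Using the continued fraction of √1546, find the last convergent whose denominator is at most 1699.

√1546 = [39; 3, 7, 1, 1, 7, 3, 78, …] (period length 7).
Convergents:
  p_0/q_0 = 39/1
  p_1/q_1 = 118/3
  p_2/q_2 = 865/22
  p_3/q_3 = 983/25
  p_4/q_4 = 1848/47
  p_5/q_5 = 13919/354
  p_6/q_6 = 43605/1109
  p_7/q_7 = 3415109/86856
q_6 = 1109 ≤ 1699 < 86856 = q_7, so the answer is 43605/1109.

43605/1109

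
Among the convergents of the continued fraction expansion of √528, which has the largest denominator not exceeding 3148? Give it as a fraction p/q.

48599/2115

√528 = [22; 1, 44, …] (period length 2).
Convergents:
  p_0/q_0 = 22/1
  p_1/q_1 = 23/1
  p_2/q_2 = 1034/45
  p_3/q_3 = 1057/46
  p_4/q_4 = 47542/2069
  p_5/q_5 = 48599/2115
  p_6/q_6 = 2185898/95129
q_5 = 2115 ≤ 3148 < 95129 = q_6, so the answer is 48599/2115.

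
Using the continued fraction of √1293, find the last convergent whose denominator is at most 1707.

√1293 = [35; 1, 22, 1, 70, …] (period length 4).
Convergents:
  p_0/q_0 = 35/1
  p_1/q_1 = 36/1
  p_2/q_2 = 827/23
  p_3/q_3 = 863/24
  p_4/q_4 = 61237/1703
  p_5/q_5 = 62100/1727
q_4 = 1703 ≤ 1707 < 1727 = q_5, so the answer is 61237/1703.

61237/1703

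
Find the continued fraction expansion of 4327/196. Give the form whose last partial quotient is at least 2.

4327 = 22×196 + 15
196 = 13×15 + 1
15 = 15×1 + 0  (stop)
So 4327/196 = [22; 13, 15].

[22; 13, 15]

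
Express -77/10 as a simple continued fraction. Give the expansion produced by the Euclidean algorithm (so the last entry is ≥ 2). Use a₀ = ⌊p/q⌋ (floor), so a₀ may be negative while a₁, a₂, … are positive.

-77 = -8·10 + 3
10 = 3·3 + 1
3 = 3·1 + 0  (stop)
So -77/10 = [-8; 3, 3].

[-8; 3, 3]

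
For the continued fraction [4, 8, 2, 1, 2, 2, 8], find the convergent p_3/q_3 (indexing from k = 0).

Using pₖ = aₖpₖ₋₁ + pₖ₋₂, qₖ = aₖqₖ₋₁ + qₖ₋₂ (with p₋₁=1, p₋₂=0, q₋₁=0, q₋₂=1):
  k=0: a=4, p=4, q=1
  k=1: a=8, p=33, q=8
  k=2: a=2, p=70, q=17
  k=3: a=1, p=103, q=25

103/25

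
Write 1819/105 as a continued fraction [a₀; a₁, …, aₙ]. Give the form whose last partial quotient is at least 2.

[17; 3, 11, 3]

1819 = 17×105 + 34
105 = 3×34 + 3
34 = 11×3 + 1
3 = 3×1 + 0  (stop)
So 1819/105 = [17; 3, 11, 3].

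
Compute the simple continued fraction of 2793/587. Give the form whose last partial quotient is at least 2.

2793 = 4*587 + 445
587 = 1*445 + 142
445 = 3*142 + 19
142 = 7*19 + 9
19 = 2*9 + 1
9 = 9*1 + 0  (stop)
So 2793/587 = [4; 1, 3, 7, 2, 9].

[4; 1, 3, 7, 2, 9]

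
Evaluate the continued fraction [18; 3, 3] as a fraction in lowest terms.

Fold from the inside: start with 3/1.
  3 + 1/3 = 10/3
  18 + 3/10 = 183/10

183/10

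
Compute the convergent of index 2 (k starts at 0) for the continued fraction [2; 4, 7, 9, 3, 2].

Using pₖ = aₖpₖ₋₁ + pₖ₋₂, qₖ = aₖqₖ₋₁ + qₖ₋₂ (with p₋₁=1, p₋₂=0, q₋₁=0, q₋₂=1):
  k=0: a=2, p=2, q=1
  k=1: a=4, p=9, q=4
  k=2: a=7, p=65, q=29

65/29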